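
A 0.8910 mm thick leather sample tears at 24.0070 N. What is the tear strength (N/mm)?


Formula: Tear strength = force / thickness
Substituting: Tear strength = 24.0070 / 0.8910
Result: 26.9439 N/mm


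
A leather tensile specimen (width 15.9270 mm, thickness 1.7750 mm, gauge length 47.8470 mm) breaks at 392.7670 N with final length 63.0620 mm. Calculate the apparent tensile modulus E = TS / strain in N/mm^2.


TS = F / (w * t) = 392.7670 / (15.9270 * 1.7750) = 13.8932 N/mm^2
strain = (Lf - L0) / L0 = (63.0620 - 47.8470) / 47.8470 = 0.3180
E = TS / strain = 13.8932 / 0.3180 = 43.6903 N/mm^2


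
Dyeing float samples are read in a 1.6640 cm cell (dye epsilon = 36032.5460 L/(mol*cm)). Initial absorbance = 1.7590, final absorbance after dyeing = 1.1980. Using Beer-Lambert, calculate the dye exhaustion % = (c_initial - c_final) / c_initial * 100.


c_initial = A_i / (epsilon * l) = 1.7590 / (36032.5460 * 1.6640) = 2.9337e-05 mol/L
c_final = A_f / (epsilon * l) = 1.1980 / (36032.5460 * 1.6640) = 1.9981e-05 mol/L
Exhaustion = (c_initial - c_final) / c_initial * 100 = (2.9337e-05 - 1.9981e-05) / 2.9337e-05 * 100 = 31.8931 %


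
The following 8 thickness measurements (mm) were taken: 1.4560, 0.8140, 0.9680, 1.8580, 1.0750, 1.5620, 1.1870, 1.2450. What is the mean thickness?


Formula: Average = sum / n
Substituting: Average = 10.1650 / 8
Result: 1.2706 mm


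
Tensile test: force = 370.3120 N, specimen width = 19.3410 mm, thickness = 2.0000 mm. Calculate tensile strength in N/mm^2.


Formula: TS = force / (width * thickness)
Substituting: TS = 370.3120 / (19.3410 * 2.0000)
Result: 9.5732 N/mm^2


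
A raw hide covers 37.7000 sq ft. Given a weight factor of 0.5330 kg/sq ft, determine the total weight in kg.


Formula: Weight = area * weight_per_sqft
Substituting: Weight = 37.7000 * 0.5330
Result: 20.0941 kg


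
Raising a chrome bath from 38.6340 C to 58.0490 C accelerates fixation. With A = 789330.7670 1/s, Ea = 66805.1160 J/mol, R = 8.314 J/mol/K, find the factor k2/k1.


T1 = 38.6340 + 273.15 = 311.7840 K; T2 = 58.0490 + 273.15 = 331.1990 K
k1 = A * exp(-Ea/(R*T1)) = 789330.7670 * exp(-66805.1160/(8.314*311.7840)) = 5.0662e-06 1/s
k2 = A * exp(-Ea/(R*T2)) = 789330.7670 * exp(-66805.1160/(8.314*331.1990)) = 2.2951e-05 1/s
k2/k1 = 2.2951e-05 / 5.0662e-06 = 4.5302


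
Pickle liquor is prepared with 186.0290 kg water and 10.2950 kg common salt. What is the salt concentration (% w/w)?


Formula: Conc = salt / (water + salt) * 100
Substituting: Conc = 10.2950 / (186.0290 + 10.2950) * 100
Result: 5.2439 %


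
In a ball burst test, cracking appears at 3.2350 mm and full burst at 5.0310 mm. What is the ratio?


Formula: Ratio = crack / burst
Substituting: Ratio = 3.2350 / 5.0310
Result: 0.6430


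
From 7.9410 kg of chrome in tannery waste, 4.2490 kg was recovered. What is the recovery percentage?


Formula: Recovery = recovered / input * 100
Substituting: Recovery = 4.2490 / 7.9410 * 100
Result: 53.5071 %


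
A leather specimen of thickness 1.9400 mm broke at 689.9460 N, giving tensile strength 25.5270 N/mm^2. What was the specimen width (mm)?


Formula: w = F / (TS * t)
Substituting: w = 689.9460 / (25.5270 * 1.9400)
Result: 13.9320 mm


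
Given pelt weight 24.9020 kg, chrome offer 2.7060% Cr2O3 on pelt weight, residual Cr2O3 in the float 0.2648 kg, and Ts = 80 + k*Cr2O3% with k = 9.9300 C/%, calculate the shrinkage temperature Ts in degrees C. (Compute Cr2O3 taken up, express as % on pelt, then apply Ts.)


Offered = pelt * offer_pct / 100 = 24.9020 * 2.7060 / 100 = 0.6738 kg
Uptake = offered - residual = 0.6738 - 0.2648 = 0.4090 kg
Cr2O3% on pelt = uptake / pelt * 100 = 0.4090 / 24.9020 * 100 = 1.6426 %
Ts = 80 + k * Cr2O3% = 80 + 9.9300 * 1.6426 = 96.3113 C


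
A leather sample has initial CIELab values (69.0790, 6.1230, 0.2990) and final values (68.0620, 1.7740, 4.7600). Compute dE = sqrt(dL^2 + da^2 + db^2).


dL = -1.0170, da = -4.3490, db = 4.4610
dE = sqrt((-1.0170)^2 + (-4.3490)^2 + 4.4610^2) = 6.3126


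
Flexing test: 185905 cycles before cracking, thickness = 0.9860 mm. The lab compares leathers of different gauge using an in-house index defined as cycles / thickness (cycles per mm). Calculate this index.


Formula: Index = cycles / thickness
Substituting: Index = 185905 / 0.9860
Result: 188544.6247 cycles/mm


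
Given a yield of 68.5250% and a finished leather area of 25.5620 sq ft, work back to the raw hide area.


Formula: raw = finished * 100 / yield
Substituting: raw = 25.5620 * 100 / 68.5250
Result: 37.3032 sq ft


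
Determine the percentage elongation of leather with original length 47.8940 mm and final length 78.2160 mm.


Formula: Elongation = (Lf - L0) / L0 * 100
Substituting: Elongation = (78.2160 - 47.8940) / 47.8940 * 100
Result: 63.3106 %


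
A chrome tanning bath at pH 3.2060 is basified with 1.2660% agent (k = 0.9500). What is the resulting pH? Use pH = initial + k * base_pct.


Formula: pH_final = pH_initial + k * base_pct
Substituting: pH_final = 3.2060 + 0.9500 * 1.2660
Result: 4.4087


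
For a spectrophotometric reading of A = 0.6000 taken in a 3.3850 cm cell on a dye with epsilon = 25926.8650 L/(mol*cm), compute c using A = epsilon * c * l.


Formula: c = A / (epsilon * l)
Substituting: c = 0.6000 / (25926.8650 * 3.3850)
Result: 6.8366e-06 mol/L


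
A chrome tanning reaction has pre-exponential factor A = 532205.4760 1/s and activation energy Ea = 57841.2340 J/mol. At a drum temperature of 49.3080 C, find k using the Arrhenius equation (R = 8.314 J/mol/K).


T_K = T_C + 273.15 = 49.3080 + 273.15 = 322.4580 K
exponent = -Ea / (R * T_K) = -57841.2340 / (8.314 * 322.4580) = -21.5752
k = A * exp(exponent) = 532205.4760 * exp(-21.5752) = 2.2704e-04 1/s


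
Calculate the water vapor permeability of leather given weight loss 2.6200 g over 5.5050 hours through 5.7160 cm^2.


Formula: WVP = loss / (area * time)
Substituting: WVP = 2.6200 / (5.7160 * 5.5050)
Result: 0.0832629 g/(cm^2*hr)


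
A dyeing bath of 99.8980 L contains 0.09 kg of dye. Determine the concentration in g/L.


Formula: Conc = dye_mass(kg) / volume(L) * 1000
Substituting: Conc = 0.09 / 99.8980 * 1000
Result: 0.9009 g/L


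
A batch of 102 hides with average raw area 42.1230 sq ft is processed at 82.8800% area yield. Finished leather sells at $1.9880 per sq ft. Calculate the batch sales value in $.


Raw_total = N * avg_area = 102 * 42.1230 = 4296.5460 sq ft
Finished = Raw_total * yield / 100 = 4296.5460 * 82.8800 / 100 = 3560.9773 sq ft
Value = Finished * price = 3560.9773 * 1.9880 = 7079.2229 $


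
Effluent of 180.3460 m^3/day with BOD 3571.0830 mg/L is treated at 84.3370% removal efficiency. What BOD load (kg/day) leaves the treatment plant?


Load_in = volume * conc / 1000 = 180.3460 * 3571.0830 / 1000 = 644.0305 kg/day
Removed = Load_in * eff / 100 = 644.0305 * 84.3370 / 100 = 543.1560 kg/day
Load_out = Load_in - Removed = 644.0305 - 543.1560 = 100.8745 kg/day


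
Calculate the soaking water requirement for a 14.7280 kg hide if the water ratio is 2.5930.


Formula: Water = hide_weight * ratio
Substituting: Water = 14.7280 * 2.5930
Result: 38.1897 kg


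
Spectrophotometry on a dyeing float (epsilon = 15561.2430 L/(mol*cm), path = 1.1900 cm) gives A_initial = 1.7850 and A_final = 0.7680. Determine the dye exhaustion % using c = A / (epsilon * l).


c_initial = A_i / (epsilon * l) = 1.7850 / (15561.2430 * 1.1900) = 9.6393e-05 mol/L
c_final = A_f / (epsilon * l) = 0.7680 / (15561.2430 * 1.1900) = 4.1473e-05 mol/L
Exhaustion = (c_initial - c_final) / c_initial * 100 = (9.6393e-05 - 4.1473e-05) / 9.6393e-05 * 100 = 56.9748 %


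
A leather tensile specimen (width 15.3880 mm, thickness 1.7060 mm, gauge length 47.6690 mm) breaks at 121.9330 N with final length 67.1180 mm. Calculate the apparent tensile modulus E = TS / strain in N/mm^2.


TS = F / (w * t) = 121.9330 / (15.3880 * 1.7060) = 4.6447 N/mm^2
strain = (Lf - L0) / L0 = (67.1180 - 47.6690) / 47.6690 = 0.4080
E = TS / strain = 4.6447 / 0.4080 = 11.3841 N/mm^2


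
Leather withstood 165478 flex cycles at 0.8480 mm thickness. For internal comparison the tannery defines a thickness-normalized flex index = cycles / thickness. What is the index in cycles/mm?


Formula: Index = cycles / thickness
Substituting: Index = 165478 / 0.8480
Result: 195139.1509 cycles/mm


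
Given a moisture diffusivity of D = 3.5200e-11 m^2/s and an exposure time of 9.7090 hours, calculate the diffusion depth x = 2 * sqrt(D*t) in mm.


t = 9.7090 hr * 3600 = 34952.4000 s
D * t = 3.5200e-11 * 34952.4000 = 1.2303e-06
x = 2 * sqrt(D*t) = 2 * sqrt(1.2303e-06) = 0.0022184 m = 2.2184 mm


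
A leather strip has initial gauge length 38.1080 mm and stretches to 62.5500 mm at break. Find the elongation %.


Formula: Elongation = (Lf - L0) / L0 * 100
Substituting: Elongation = (62.5500 - 38.1080) / 38.1080 * 100
Result: 64.1388 %


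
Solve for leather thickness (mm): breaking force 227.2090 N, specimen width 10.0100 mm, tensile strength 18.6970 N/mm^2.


Formula: t = F / (TS * w)
Substituting: t = 227.2090 / (18.6970 * 10.0100)
Result: 1.2140 mm


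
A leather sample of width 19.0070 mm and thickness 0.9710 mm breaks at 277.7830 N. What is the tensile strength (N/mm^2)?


Formula: TS = force / (width * thickness)
Substituting: TS = 277.7830 / (19.0070 * 0.9710)
Result: 15.0513 N/mm^2


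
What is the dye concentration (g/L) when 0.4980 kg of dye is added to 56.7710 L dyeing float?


Formula: Conc = dye_mass(kg) / volume(L) * 1000
Substituting: Conc = 0.4980 / 56.7710 * 1000
Result: 8.7721 g/L


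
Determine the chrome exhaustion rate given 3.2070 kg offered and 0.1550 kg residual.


Formula: Uptake = (offered - residual) / offered * 100
Substituting: Uptake = (3.2070 - 0.1550) / 3.2070 * 100
Result: 95.1668 %


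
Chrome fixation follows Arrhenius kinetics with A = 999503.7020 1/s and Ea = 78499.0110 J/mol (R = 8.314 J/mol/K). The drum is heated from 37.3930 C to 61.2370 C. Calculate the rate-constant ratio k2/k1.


T1 = 37.3930 + 273.15 = 310.5430 K; T2 = 61.2370 + 273.15 = 334.3870 K
k1 = A * exp(-Ea/(R*T1)) = 999503.7020 * exp(-78499.0110/(8.314*310.5430)) = 6.2437e-08 1/s
k2 = A * exp(-Ea/(R*T2)) = 999503.7020 * exp(-78499.0110/(8.314*334.3870)) = 5.4576e-07 1/s
k2/k1 = 5.4576e-07 / 6.2437e-08 = 8.7409


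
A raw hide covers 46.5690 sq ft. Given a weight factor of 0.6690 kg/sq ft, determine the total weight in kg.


Formula: Weight = area * weight_per_sqft
Substituting: Weight = 46.5690 * 0.6690
Result: 31.1547 kg


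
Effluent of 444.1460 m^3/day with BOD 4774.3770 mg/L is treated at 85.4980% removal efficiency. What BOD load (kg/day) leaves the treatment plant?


Load_in = volume * conc / 1000 = 444.1460 * 4774.3770 / 1000 = 2120.5204 kg/day
Removed = Load_in * eff / 100 = 2120.5204 * 85.4980 / 100 = 1813.0026 kg/day
Load_out = Load_in - Removed = 2120.5204 - 1813.0026 = 307.5179 kg/day


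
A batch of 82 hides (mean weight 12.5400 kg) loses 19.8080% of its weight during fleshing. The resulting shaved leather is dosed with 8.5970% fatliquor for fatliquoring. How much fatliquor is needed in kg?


Total_raw = N * avg_wt = 82 * 12.5400 = 1028.2800 kg
Substrate = Total_raw * (1 - loss/100) = 1028.2800 * (1 - 19.8080/100) = 824.5983 kg
Fat = Substrate * pct / 100 = 824.5983 * 8.5970 / 100 = 70.8907 kg


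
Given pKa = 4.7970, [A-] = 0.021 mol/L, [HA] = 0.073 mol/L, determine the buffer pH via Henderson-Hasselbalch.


ratio = [A-] / [HA] = 0.021 / 0.073 = 0.2877
log10(ratio) = -0.5411
pH = pKa + log10(ratio) = 4.7970 - 0.5411 = 4.2559


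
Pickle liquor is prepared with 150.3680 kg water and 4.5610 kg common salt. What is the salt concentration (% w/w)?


Formula: Conc = salt / (water + salt) * 100
Substituting: Conc = 4.5610 / (150.3680 + 4.5610) * 100
Result: 2.9439 %


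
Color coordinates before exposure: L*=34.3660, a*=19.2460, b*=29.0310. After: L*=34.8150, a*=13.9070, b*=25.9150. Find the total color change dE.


dL = 0.4490, da = -5.3390, db = -3.1160
dE = sqrt(0.4490^2 + (-5.3390)^2 + (-3.1160)^2) = 6.1981


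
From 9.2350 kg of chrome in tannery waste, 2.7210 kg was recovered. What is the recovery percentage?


Formula: Recovery = recovered / input * 100
Substituting: Recovery = 2.7210 / 9.2350 * 100
Result: 29.4640 %


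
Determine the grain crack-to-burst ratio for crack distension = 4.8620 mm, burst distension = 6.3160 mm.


Formula: Ratio = crack / burst
Substituting: Ratio = 4.8620 / 6.3160
Result: 0.7698


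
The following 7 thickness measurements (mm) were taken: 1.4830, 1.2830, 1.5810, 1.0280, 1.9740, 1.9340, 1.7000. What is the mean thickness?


Formula: Average = sum / n
Substituting: Average = 10.9830 / 7
Result: 1.5690 mm


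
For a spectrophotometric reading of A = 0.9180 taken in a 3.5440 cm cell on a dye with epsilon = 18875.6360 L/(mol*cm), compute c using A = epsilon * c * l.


Formula: c = A / (epsilon * l)
Substituting: c = 0.9180 / (18875.6360 * 3.5440)
Result: 1.3723e-05 mol/L


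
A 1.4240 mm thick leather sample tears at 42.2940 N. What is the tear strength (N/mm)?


Formula: Tear strength = force / thickness
Substituting: Tear strength = 42.2940 / 1.4240
Result: 29.7008 N/mm


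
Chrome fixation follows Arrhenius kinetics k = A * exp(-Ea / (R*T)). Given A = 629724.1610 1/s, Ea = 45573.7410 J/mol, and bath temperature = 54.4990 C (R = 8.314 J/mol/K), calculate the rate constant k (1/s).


T_K = T_C + 273.15 = 54.4990 + 273.15 = 327.6490 K
exponent = -Ea / (R * T_K) = -45573.7410 / (8.314 * 327.6490) = -16.7300
k = A * exp(exponent) = 629724.1610 * exp(-16.7300) = 0.0341512 1/s


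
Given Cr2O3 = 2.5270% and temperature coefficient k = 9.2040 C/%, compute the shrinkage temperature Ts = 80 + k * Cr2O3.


Formula: Ts = 80 + k * Cr2O3
Substituting: Ts = 80 + 9.2040 * 2.5270
Result: 103.2585 C


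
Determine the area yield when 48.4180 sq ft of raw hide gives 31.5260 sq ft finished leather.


Formula: Yield = finished / raw * 100
Substituting: Yield = 31.5260 / 48.4180 * 100
Result: 65.1121 %


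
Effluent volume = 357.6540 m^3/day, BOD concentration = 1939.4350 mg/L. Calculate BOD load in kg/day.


Formula: BOD_load = volume * conc / 1000
Substituting: BOD_load = 357.6540 * 1939.4350 / 1000
Result: 693.6467 kg/day


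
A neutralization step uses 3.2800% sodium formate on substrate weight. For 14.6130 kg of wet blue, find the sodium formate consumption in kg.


Formula: Neutralizer = substrate * pct / 100
Substituting: Neutralizer = 14.6130 * 3.2800 / 100
Result: 0.4793 kg


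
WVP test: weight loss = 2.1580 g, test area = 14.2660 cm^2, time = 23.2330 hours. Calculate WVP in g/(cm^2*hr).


Formula: WVP = loss / (area * time)
Substituting: WVP = 2.1580 / (14.2660 * 23.2330)
Result: 0.00651094 g/(cm^2*hr)


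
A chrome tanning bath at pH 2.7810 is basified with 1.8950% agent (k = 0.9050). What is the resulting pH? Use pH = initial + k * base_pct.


Formula: pH_final = pH_initial + k * base_pct
Substituting: pH_final = 2.7810 + 0.9050 * 1.8950
Result: 4.4960


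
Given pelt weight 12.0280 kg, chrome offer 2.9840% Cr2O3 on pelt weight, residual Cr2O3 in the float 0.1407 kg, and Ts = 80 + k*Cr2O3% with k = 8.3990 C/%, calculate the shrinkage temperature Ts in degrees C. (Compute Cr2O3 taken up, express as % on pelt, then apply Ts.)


Offered = pelt * offer_pct / 100 = 12.0280 * 2.9840 / 100 = 0.3589 kg
Uptake = offered - residual = 0.3589 - 0.1407 = 0.2182 kg
Cr2O3% on pelt = uptake / pelt * 100 = 0.2182 / 12.0280 * 100 = 1.8142 %
Ts = 80 + k * Cr2O3% = 80 + 8.3990 * 1.8142 = 95.2377 C


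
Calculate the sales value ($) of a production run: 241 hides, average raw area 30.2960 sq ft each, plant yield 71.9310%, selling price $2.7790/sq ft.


Raw_total = N * avg_area = 241 * 30.2960 = 7301.3360 sq ft
Finished = Raw_total * yield / 100 = 7301.3360 * 71.9310 / 100 = 5251.9240 sq ft
Value = Finished * price = 5251.9240 * 2.7790 = 14595.0968 $


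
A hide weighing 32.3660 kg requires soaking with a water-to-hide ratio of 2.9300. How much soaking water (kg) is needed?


Formula: Water = hide_weight * ratio
Substituting: Water = 32.3660 * 2.9300
Result: 94.8324 kg


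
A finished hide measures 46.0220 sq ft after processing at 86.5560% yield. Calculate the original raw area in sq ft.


Formula: raw = finished * 100 / yield
Substituting: raw = 46.0220 * 100 / 86.5560
Result: 53.1702 sq ft


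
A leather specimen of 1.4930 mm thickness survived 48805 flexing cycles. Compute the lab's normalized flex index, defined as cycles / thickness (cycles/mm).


Formula: Index = cycles / thickness
Substituting: Index = 48805 / 1.4930
Result: 32689.2163 cycles/mm


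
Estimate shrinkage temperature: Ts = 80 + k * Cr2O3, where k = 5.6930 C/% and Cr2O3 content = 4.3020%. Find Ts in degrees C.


Formula: Ts = 80 + k * Cr2O3
Substituting: Ts = 80 + 5.6930 * 4.3020
Result: 104.4913 C


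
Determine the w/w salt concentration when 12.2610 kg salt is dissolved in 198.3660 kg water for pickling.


Formula: Conc = salt / (water + salt) * 100
Substituting: Conc = 12.2610 / (198.3660 + 12.2610) * 100
Result: 5.8212 %


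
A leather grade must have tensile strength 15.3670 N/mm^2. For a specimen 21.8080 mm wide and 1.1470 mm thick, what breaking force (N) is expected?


Formula: F = TS * w * t
Substituting: F = 15.3670 * 21.8080 * 1.1470
Result: 384.3867 N


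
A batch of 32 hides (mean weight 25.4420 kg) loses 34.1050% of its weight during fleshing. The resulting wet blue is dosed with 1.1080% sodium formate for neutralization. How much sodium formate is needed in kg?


Total_raw = N * avg_wt = 32 * 25.4420 = 814.1440 kg
Substrate = Total_raw * (1 - loss/100) = 814.1440 * (1 - 34.1050/100) = 536.4802 kg
Neutralizer = Substrate * pct / 100 = 536.4802 * 1.1080 / 100 = 5.9442 kg


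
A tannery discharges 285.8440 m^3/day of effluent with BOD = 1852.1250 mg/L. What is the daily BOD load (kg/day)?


Formula: BOD_load = volume * conc / 1000
Substituting: BOD_load = 285.8440 * 1852.1250 / 1000
Result: 529.4188 kg/day


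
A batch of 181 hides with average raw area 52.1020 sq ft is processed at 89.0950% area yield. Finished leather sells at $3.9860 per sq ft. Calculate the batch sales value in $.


Raw_total = N * avg_area = 181 * 52.1020 = 9430.4620 sq ft
Finished = Raw_total * yield / 100 = 9430.4620 * 89.0950 / 100 = 8402.0701 sq ft
Value = Finished * price = 8402.0701 * 3.9860 = 33490.6515 $


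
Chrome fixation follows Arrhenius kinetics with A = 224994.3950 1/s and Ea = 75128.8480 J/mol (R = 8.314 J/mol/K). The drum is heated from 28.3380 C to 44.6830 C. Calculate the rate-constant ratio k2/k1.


T1 = 28.3380 + 273.15 = 301.4880 K; T2 = 44.6830 + 273.15 = 317.8330 K
k1 = A * exp(-Ea/(R*T1)) = 224994.3950 * exp(-75128.8480/(8.314*301.4880)) = 2.1636e-08 1/s
k2 = A * exp(-Ea/(R*T2)) = 224994.3950 * exp(-75128.8480/(8.314*317.8330)) = 1.0106e-07 1/s
k2/k1 = 1.0106e-07 / 2.1636e-08 = 4.6711


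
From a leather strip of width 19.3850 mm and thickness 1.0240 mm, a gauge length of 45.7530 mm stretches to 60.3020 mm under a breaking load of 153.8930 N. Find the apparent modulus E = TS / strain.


TS = F / (w * t) = 153.8930 / (19.3850 * 1.0240) = 7.7527 N/mm^2
strain = (Lf - L0) / L0 = (60.3020 - 45.7530) / 45.7530 = 0.3180
E = TS / strain = 7.7527 / 0.3180 = 24.3803 N/mm^2


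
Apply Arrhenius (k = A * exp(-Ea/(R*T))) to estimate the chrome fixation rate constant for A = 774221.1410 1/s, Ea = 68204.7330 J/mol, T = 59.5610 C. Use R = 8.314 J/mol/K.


T_K = T_C + 273.15 = 59.5610 + 273.15 = 332.7110 K
exponent = -Ea / (R * T_K) = -68204.7330 / (8.314 * 332.7110) = -24.6568
k = A * exp(exponent) = 774221.1410 * exp(-24.6568) = 1.5154e-05 1/s


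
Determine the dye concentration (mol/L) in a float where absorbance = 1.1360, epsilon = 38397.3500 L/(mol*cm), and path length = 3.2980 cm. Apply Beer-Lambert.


Formula: c = A / (epsilon * l)
Substituting: c = 1.1360 / (38397.3500 * 3.2980)
Result: 8.9707e-06 mol/L


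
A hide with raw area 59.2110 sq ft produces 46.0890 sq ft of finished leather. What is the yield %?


Formula: Yield = finished / raw * 100
Substituting: Yield = 46.0890 / 59.2110 * 100
Result: 77.8386 %


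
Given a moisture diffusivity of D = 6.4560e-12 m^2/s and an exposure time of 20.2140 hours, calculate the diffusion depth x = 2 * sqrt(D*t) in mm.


t = 20.2140 hr * 3600 = 72770.4000 s
D * t = 6.4560e-12 * 72770.4000 = 4.6981e-07
x = 2 * sqrt(D*t) = 2 * sqrt(4.6981e-07) = 0.00137085 m = 1.3708 mm


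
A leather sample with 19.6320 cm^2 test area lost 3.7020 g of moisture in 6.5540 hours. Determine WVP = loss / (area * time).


Formula: WVP = loss / (area * time)
Substituting: WVP = 3.7020 / (19.6320 * 6.5540)
Result: 0.0287717 g/(cm^2*hr)


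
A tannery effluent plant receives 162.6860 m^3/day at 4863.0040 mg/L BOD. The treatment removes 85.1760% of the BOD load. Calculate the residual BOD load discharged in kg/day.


Load_in = volume * conc / 1000 = 162.6860 * 4863.0040 / 1000 = 791.1427 kg/day
Removed = Load_in * eff / 100 = 791.1427 * 85.1760 / 100 = 673.8637 kg/day
Load_out = Load_in - Removed = 791.1427 - 673.8637 = 117.2790 kg/day


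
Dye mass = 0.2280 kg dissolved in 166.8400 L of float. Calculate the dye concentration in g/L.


Formula: Conc = dye_mass(kg) / volume(L) * 1000
Substituting: Conc = 0.2280 / 166.8400 * 1000
Result: 1.3666 g/L


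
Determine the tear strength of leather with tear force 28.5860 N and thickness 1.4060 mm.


Formula: Tear strength = force / thickness
Substituting: Tear strength = 28.5860 / 1.4060
Result: 20.3314 N/mm


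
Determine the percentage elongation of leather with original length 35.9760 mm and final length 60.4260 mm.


Formula: Elongation = (Lf - L0) / L0 * 100
Substituting: Elongation = (60.4260 - 35.9760) / 35.9760 * 100
Result: 67.9620 %


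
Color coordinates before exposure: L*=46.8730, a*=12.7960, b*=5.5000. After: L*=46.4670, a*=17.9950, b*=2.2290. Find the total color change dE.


dL = -0.4060, da = 5.1990, db = -3.2710
dE = sqrt((-0.4060)^2 + 5.1990^2 + (-3.2710)^2) = 6.1558


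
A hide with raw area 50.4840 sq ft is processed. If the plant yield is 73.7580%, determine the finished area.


Formula: finished = raw * yield / 100
Substituting: finished = 50.4840 * 73.7580 / 100
Result: 37.2360 sq ft


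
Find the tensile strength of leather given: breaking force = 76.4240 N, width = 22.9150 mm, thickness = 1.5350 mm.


Formula: TS = force / (width * thickness)
Substituting: TS = 76.4240 / (22.9150 * 1.5350)
Result: 2.1727 N/mm^2


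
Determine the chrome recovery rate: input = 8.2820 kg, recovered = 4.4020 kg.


Formula: Recovery = recovered / input * 100
Substituting: Recovery = 4.4020 / 8.2820 * 100
Result: 53.1514 %


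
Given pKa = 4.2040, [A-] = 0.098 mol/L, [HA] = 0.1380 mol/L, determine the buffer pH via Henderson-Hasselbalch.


ratio = [A-] / [HA] = 0.098 / 0.1380 = 0.7101
log10(ratio) = -0.1487
pH = pKa + log10(ratio) = 4.2040 - 0.1487 = 4.0553


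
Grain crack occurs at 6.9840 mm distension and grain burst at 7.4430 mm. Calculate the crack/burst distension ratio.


Formula: Ratio = crack / burst
Substituting: Ratio = 6.9840 / 7.4430
Result: 0.9383


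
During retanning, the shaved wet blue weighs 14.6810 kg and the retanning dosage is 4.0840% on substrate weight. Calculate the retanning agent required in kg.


Formula: Retan = substrate * pct / 100
Substituting: Retan = 14.6810 * 4.0840 / 100
Result: 0.5996 kg


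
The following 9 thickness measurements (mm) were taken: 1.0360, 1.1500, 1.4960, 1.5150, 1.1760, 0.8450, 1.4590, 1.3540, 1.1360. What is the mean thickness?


Formula: Average = sum / n
Substituting: Average = 11.1670 / 9
Result: 1.2408 mm


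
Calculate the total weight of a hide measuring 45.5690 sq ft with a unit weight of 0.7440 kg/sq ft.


Formula: Weight = area * weight_per_sqft
Substituting: Weight = 45.5690 * 0.7440
Result: 33.9033 kg


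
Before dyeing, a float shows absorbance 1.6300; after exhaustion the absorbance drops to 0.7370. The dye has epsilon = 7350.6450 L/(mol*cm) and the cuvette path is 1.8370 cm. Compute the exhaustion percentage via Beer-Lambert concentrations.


c_initial = A_i / (epsilon * l) = 1.6300 / (7350.6450 * 1.8370) = 1.2071e-04 mol/L
c_final = A_f / (epsilon * l) = 0.7370 / (7350.6450 * 1.8370) = 5.4580e-05 mol/L
Exhaustion = (c_initial - c_final) / c_initial * 100 = (1.2071e-04 - 5.4580e-05) / 1.2071e-04 * 100 = 54.7853 %


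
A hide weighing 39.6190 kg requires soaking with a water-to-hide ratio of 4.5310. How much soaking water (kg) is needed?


Formula: Water = hide_weight * ratio
Substituting: Water = 39.6190 * 4.5310
Result: 179.5137 kg


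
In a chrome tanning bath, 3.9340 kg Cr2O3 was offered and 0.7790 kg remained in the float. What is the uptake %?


Formula: Uptake = (offered - residual) / offered * 100
Substituting: Uptake = (3.9340 - 0.7790) / 3.9340 * 100
Result: 80.1983 %


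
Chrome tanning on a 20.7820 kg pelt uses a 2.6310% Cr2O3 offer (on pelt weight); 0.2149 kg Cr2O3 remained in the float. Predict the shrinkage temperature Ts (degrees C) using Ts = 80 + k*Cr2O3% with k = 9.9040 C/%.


Offered = pelt * offer_pct / 100 = 20.7820 * 2.6310 / 100 = 0.5468 kg
Uptake = offered - residual = 0.5468 - 0.2149 = 0.3319 kg
Cr2O3% on pelt = uptake / pelt * 100 = 0.3319 / 20.7820 * 100 = 1.5969 %
Ts = 80 + k * Cr2O3% = 80 + 9.9040 * 1.5969 = 95.8160 C


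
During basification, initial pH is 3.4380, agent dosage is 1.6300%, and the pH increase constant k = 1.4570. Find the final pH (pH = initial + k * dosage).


Formula: pH_final = pH_initial + k * base_pct
Substituting: pH_final = 3.4380 + 1.4570 * 1.6300
Result: 5.8129


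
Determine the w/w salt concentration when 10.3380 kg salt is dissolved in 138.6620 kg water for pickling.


Formula: Conc = salt / (water + salt) * 100
Substituting: Conc = 10.3380 / (138.6620 + 10.3380) * 100
Result: 6.9383 %


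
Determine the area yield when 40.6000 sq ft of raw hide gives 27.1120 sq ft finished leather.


Formula: Yield = finished / raw * 100
Substituting: Yield = 27.1120 / 40.6000 * 100
Result: 66.7783 %


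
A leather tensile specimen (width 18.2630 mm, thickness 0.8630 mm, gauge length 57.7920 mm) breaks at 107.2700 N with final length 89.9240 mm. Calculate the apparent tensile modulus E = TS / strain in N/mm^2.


TS = F / (w * t) = 107.2700 / (18.2630 * 0.8630) = 6.8061 N/mm^2
strain = (Lf - L0) / L0 = (89.9240 - 57.7920) / 57.7920 = 0.5560
E = TS / strain = 6.8061 / 0.5560 = 12.2412 N/mm^2


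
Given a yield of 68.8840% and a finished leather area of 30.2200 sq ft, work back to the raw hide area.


Formula: raw = finished * 100 / yield
Substituting: raw = 30.2200 * 100 / 68.8840
Result: 43.8709 sq ft


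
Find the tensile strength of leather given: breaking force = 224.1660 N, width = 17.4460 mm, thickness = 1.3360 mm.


Formula: TS = force / (width * thickness)
Substituting: TS = 224.1660 / (17.4460 * 1.3360)
Result: 9.6176 N/mm^2


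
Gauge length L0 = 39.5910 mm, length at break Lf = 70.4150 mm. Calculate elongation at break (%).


Formula: Elongation = (Lf - L0) / L0 * 100
Substituting: Elongation = (70.4150 - 39.5910) / 39.5910 * 100
Result: 77.8561 %


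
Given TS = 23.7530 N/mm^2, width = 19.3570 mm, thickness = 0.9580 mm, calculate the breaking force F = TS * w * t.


Formula: F = TS * w * t
Substituting: F = 23.7530 * 19.3570 * 0.9580
Result: 440.4758 N


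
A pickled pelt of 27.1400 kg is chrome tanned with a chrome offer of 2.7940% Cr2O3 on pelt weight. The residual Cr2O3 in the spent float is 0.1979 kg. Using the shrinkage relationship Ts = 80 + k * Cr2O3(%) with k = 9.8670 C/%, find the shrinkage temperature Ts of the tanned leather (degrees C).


Offered = pelt * offer_pct / 100 = 27.1400 * 2.7940 / 100 = 0.7583 kg
Uptake = offered - residual = 0.7583 - 0.1979 = 0.5604 kg
Cr2O3% on pelt = uptake / pelt * 100 = 0.5604 / 27.1400 * 100 = 2.0648 %
Ts = 80 + k * Cr2O3% = 80 + 9.8670 * 2.0648 = 100.3736 C


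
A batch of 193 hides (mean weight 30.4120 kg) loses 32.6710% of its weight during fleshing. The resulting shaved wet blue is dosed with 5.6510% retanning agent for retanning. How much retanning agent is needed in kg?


Total_raw = N * avg_wt = 193 * 30.4120 = 5869.5160 kg
Substrate = Total_raw * (1 - loss/100) = 5869.5160 * (1 - 32.6710/100) = 3951.8864 kg
Retan = Substrate * pct / 100 = 3951.8864 * 5.6510 / 100 = 223.3211 kg


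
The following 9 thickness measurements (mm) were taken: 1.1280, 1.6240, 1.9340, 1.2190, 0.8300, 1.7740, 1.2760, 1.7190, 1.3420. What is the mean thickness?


Formula: Average = sum / n
Substituting: Average = 12.8460 / 9
Result: 1.4273 mm


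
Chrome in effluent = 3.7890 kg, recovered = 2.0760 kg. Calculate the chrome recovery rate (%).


Formula: Recovery = recovered / input * 100
Substituting: Recovery = 2.0760 / 3.7890 * 100
Result: 54.7902 %


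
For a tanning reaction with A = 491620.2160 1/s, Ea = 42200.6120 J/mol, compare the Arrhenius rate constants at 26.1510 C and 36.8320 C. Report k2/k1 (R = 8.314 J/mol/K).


T1 = 26.1510 + 273.15 = 299.3010 K; T2 = 36.8320 + 273.15 = 309.9820 K
k1 = A * exp(-Ea/(R*T1)) = 491620.2160 * exp(-42200.6120/(8.314*299.3010)) = 0.0212043 1/s
k2 = A * exp(-Ea/(R*T2)) = 491620.2160 * exp(-42200.6120/(8.314*309.9820)) = 0.038037 1/s
k2/k1 = 0.038037 / 0.0212043 = 1.7938


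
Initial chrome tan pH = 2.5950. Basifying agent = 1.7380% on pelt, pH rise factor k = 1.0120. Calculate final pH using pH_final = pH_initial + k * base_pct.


Formula: pH_final = pH_initial + k * base_pct
Substituting: pH_final = 2.5950 + 1.0120 * 1.7380
Result: 4.3539


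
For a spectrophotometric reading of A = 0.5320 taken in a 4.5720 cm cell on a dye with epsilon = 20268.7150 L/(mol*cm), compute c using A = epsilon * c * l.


Formula: c = A / (epsilon * l)
Substituting: c = 0.5320 / (20268.7150 * 4.5720)
Result: 5.7409e-06 mol/L


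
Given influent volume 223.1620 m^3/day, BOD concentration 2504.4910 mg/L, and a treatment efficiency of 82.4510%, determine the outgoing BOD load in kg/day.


Load_in = volume * conc / 1000 = 223.1620 * 2504.4910 / 1000 = 558.9072 kg/day
Removed = Load_in * eff / 100 = 558.9072 * 82.4510 / 100 = 460.8246 kg/day
Load_out = Load_in - Removed = 558.9072 - 460.8246 = 98.0826 kg/day


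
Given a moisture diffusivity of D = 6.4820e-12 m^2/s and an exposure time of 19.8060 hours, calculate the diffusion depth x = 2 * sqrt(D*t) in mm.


t = 19.8060 hr * 3600 = 71301.6000 s
D * t = 6.4820e-12 * 71301.6000 = 4.6218e-07
x = 2 * sqrt(D*t) = 2 * sqrt(4.6218e-07) = 0.00135967 m = 1.3597 mm


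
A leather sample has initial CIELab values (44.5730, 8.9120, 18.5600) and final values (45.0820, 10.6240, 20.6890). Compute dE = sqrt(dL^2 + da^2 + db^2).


dL = 0.5090, da = 1.7120, db = 2.1290
dE = sqrt(0.5090^2 + 1.7120^2 + 2.1290^2) = 2.7790


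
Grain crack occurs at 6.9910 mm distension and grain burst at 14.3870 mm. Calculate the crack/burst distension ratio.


Formula: Ratio = crack / burst
Substituting: Ratio = 6.9910 / 14.3870
Result: 0.4859


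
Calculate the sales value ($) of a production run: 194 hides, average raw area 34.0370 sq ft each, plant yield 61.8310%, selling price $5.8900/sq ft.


Raw_total = N * avg_area = 194 * 34.0370 = 6603.1780 sq ft
Finished = Raw_total * yield / 100 = 6603.1780 * 61.8310 / 100 = 4082.8110 sq ft
Value = Finished * price = 4082.8110 * 5.8900 = 24047.7567 $


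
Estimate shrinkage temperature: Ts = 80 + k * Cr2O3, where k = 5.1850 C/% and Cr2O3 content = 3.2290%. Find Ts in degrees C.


Formula: Ts = 80 + k * Cr2O3
Substituting: Ts = 80 + 5.1850 * 3.2290
Result: 96.7424 C


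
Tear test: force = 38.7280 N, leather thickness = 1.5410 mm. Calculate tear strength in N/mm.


Formula: Tear strength = force / thickness
Substituting: Tear strength = 38.7280 / 1.5410
Result: 25.1317 N/mm


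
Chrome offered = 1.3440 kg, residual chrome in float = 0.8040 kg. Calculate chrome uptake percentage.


Formula: Uptake = (offered - residual) / offered * 100
Substituting: Uptake = (1.3440 - 0.8040) / 1.3440 * 100
Result: 40.1786 %


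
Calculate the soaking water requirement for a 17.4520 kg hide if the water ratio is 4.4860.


Formula: Water = hide_weight * ratio
Substituting: Water = 17.4520 * 4.4860
Result: 78.2897 kg


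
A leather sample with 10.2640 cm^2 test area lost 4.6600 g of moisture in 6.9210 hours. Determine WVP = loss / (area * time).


Formula: WVP = loss / (area * time)
Substituting: WVP = 4.6600 / (10.2640 * 6.9210)
Result: 0.0655995 g/(cm^2*hr)


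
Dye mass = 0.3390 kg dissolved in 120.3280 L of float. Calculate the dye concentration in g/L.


Formula: Conc = dye_mass(kg) / volume(L) * 1000
Substituting: Conc = 0.3390 / 120.3280 * 1000
Result: 2.8173 g/L


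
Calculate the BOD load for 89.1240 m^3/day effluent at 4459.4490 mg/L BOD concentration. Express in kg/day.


Formula: BOD_load = volume * conc / 1000
Substituting: BOD_load = 89.1240 * 4459.4490 / 1000
Result: 397.4439 kg/day


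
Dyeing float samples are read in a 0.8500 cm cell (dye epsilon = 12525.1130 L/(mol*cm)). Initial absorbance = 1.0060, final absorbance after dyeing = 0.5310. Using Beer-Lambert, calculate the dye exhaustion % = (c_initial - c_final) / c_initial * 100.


c_initial = A_i / (epsilon * l) = 1.0060 / (12525.1130 * 0.8500) = 9.4493e-05 mol/L
c_final = A_f / (epsilon * l) = 0.5310 / (12525.1130 * 0.8500) = 4.9876e-05 mol/L
Exhaustion = (c_initial - c_final) / c_initial * 100 = (9.4493e-05 - 4.9876e-05) / 9.4493e-05 * 100 = 47.2167 %


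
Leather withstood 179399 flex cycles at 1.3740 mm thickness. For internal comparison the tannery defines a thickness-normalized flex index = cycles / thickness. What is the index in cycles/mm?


Formula: Index = cycles / thickness
Substituting: Index = 179399 / 1.3740
Result: 130566.9578 cycles/mm


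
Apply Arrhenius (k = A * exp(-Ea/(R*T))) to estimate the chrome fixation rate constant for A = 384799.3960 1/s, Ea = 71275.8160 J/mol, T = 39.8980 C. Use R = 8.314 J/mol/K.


T_K = T_C + 273.15 = 39.8980 + 273.15 = 313.0480 K
exponent = -Ea / (R * T_K) = -71275.8160 / (8.314 * 313.0480) = -27.3855
k = A * exp(exponent) = 384799.3960 * exp(-27.3855) = 4.9187e-07 1/s


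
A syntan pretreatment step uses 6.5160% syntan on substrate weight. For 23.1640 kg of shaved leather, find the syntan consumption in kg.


Formula: Syntan = substrate * pct / 100
Substituting: Syntan = 23.1640 * 6.5160 / 100
Result: 1.5094 kg


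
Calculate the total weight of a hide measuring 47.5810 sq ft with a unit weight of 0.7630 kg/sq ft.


Formula: Weight = area * weight_per_sqft
Substituting: Weight = 47.5810 * 0.7630
Result: 36.3043 kg


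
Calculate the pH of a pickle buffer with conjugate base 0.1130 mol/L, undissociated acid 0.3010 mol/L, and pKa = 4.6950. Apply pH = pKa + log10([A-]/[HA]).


ratio = [A-] / [HA] = 0.1130 / 0.3010 = 0.3754
log10(ratio) = -0.4255
pH = pKa + log10(ratio) = 4.6950 - 0.4255 = 4.2695


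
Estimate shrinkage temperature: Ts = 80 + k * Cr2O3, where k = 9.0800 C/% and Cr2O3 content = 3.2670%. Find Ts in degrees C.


Formula: Ts = 80 + k * Cr2O3
Substituting: Ts = 80 + 9.0800 * 3.2670
Result: 109.6644 C


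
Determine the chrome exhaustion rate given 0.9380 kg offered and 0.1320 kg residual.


Formula: Uptake = (offered - residual) / offered * 100
Substituting: Uptake = (0.9380 - 0.1320) / 0.9380 * 100
Result: 85.9275 %


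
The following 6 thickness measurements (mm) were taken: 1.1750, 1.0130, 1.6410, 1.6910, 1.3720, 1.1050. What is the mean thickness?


Formula: Average = sum / n
Substituting: Average = 7.9970 / 6
Result: 1.3328 mm


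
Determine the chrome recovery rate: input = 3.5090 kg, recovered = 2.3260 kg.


Formula: Recovery = recovered / input * 100
Substituting: Recovery = 2.3260 / 3.5090 * 100
Result: 66.2867 %


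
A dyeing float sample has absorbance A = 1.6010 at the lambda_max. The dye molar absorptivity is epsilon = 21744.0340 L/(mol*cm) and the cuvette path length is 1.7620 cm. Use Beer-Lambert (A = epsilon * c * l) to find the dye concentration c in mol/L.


Formula: c = A / (epsilon * l)
Substituting: c = 1.6010 / (21744.0340 * 1.7620)
Result: 4.1787e-05 mol/L


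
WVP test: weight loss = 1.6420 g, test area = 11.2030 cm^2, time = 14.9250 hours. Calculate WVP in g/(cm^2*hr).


Formula: WVP = loss / (area * time)
Substituting: WVP = 1.6420 / (11.2030 * 14.9250)
Result: 0.00982029 g/(cm^2*hr)


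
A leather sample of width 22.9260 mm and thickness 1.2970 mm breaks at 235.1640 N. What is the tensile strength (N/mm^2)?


Formula: TS = force / (width * thickness)
Substituting: TS = 235.1640 / (22.9260 * 1.2970)
Result: 7.9087 N/mm^2


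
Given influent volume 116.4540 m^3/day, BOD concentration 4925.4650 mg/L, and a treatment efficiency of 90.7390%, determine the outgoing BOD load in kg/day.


Load_in = volume * conc / 1000 = 116.4540 * 4925.4650 / 1000 = 573.5901 kg/day
Removed = Load_in * eff / 100 = 573.5901 * 90.7390 / 100 = 520.4699 kg/day
Load_out = Load_in - Removed = 573.5901 - 520.4699 = 53.1202 kg/day


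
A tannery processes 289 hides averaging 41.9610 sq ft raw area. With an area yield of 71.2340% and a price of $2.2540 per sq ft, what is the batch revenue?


Raw_total = N * avg_area = 289 * 41.9610 = 12126.7290 sq ft
Finished = Raw_total * yield / 100 = 12126.7290 * 71.2340 / 100 = 8638.3541 sq ft
Value = Finished * price = 8638.3541 * 2.2540 = 19470.8502 $


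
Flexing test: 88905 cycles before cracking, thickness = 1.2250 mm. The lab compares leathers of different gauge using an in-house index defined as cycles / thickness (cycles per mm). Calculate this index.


Formula: Index = cycles / thickness
Substituting: Index = 88905 / 1.2250
Result: 72575.5102 cycles/mm


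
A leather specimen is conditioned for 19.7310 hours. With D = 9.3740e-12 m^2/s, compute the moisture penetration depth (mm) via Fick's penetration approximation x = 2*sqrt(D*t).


t = 19.7310 hr * 3600 = 71031.6000 s
D * t = 9.3740e-12 * 71031.6000 = 6.6585e-07
x = 2 * sqrt(D*t) = 2 * sqrt(6.6585e-07) = 0.00163199 m = 1.6320 mm


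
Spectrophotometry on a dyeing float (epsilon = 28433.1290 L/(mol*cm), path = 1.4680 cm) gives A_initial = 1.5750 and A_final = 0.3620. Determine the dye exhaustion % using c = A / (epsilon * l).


c_initial = A_i / (epsilon * l) = 1.5750 / (28433.1290 * 1.4680) = 3.7734e-05 mol/L
c_final = A_f / (epsilon * l) = 0.3620 / (28433.1290 * 1.4680) = 8.6728e-06 mol/L
Exhaustion = (c_initial - c_final) / c_initial * 100 = (3.7734e-05 - 8.6728e-06) / 3.7734e-05 * 100 = 77.0159 %


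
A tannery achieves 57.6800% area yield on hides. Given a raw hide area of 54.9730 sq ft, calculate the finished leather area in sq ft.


Formula: finished = raw * yield / 100
Substituting: finished = 54.9730 * 57.6800 / 100
Result: 31.7084 sq ft


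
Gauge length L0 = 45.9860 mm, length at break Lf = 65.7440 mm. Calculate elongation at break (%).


Formula: Elongation = (Lf - L0) / L0 * 100
Substituting: Elongation = (65.7440 - 45.9860) / 45.9860 * 100
Result: 42.9653 %


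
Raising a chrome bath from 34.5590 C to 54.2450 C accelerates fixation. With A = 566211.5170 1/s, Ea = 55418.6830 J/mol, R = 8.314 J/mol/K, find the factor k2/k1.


T1 = 34.5590 + 273.15 = 307.7090 K; T2 = 54.2450 + 273.15 = 327.3950 K
k1 = A * exp(-Ea/(R*T1)) = 566211.5170 * exp(-55418.6830/(8.314*307.7090)) = 2.2138e-04 1/s
k2 = A * exp(-Ea/(R*T2)) = 566211.5170 * exp(-55418.6830/(8.314*327.3950)) = 8.1436e-04 1/s
k2/k1 = 8.1436e-04 / 2.2138e-04 = 3.6786


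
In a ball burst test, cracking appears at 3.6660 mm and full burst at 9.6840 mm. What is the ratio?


Formula: Ratio = crack / burst
Substituting: Ratio = 3.6660 / 9.6840
Result: 0.3786
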